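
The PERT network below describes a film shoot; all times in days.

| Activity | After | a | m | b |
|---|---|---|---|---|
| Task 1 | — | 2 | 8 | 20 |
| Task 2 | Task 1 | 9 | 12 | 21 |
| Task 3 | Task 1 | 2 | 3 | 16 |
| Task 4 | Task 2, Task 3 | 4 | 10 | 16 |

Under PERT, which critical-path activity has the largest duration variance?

te_Task 1 = (2 + 4·8 + 20)/6 = 54/6 = 9; σ²_Task 1 = ((20−2)/6)² = 9.000
te_Task 2 = (9 + 4·12 + 21)/6 = 78/6 = 13; σ²_Task 2 = ((21−9)/6)² = 4.000
te_Task 3 = (2 + 4·3 + 16)/6 = 30/6 = 5; σ²_Task 3 = ((16−2)/6)² = 5.444
te_Task 4 = (4 + 4·10 + 16)/6 = 60/6 = 10; σ²_Task 4 = ((16−4)/6)² = 4.000

Forward pass:
ES_Task 1 = 0; EF_Task 1 = 9
ES_Task 2 = 9; EF_Task 2 = 9+13 = 22
ES_Task 3 = 9; EF_Task 3 = 9+5 = 14
ES_Task 4 = max(EF_Task 2=22, EF_Task 3=14) = 22; EF_Task 4 = 22+10 = 32
Expected project duration μ = 32 days. Critical path: Task 1 → Task 2 → Task 4.

Variances on critical path: σ²_Task 1=9.000, σ²_Task 2=4.000, σ²_Task 4=4.000.
Largest is σ²_Task 1 = 9.000.

Task 1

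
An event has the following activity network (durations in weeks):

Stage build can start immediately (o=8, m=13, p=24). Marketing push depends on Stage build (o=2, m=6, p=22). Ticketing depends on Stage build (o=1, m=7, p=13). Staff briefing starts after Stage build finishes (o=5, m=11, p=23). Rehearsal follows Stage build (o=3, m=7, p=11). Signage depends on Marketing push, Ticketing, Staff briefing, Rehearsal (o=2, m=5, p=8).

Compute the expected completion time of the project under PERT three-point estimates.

31 weeks

te_Stage build = (8 + 4·13 + 24)/6 = 84/6 = 14
te_Marketing push = (2 + 4·6 + 22)/6 = 48/6 = 8
te_Ticketing = (1 + 4·7 + 13)/6 = 42/6 = 7
te_Staff briefing = (5 + 4·11 + 23)/6 = 72/6 = 12
te_Rehearsal = (3 + 4·7 + 11)/6 = 42/6 = 7
te_Signage = (2 + 4·5 + 8)/6 = 30/6 = 5

Forward pass:
ES_Stage build = 0; EF_Stage build = 14
ES_Marketing push = 14; EF_Marketing push = 14+8 = 22
ES_Ticketing = 14; EF_Ticketing = 14+7 = 21
ES_Staff briefing = 14; EF_Staff briefing = 14+12 = 26
ES_Rehearsal = 14; EF_Rehearsal = 14+7 = 21
ES_Signage = max(EF_Marketing push=22, EF_Ticketing=21, EF_Staff briefing=26, EF_Rehearsal=21) = 26; EF_Signage = 26+5 = 31
Expected project duration μ = 31 weeks. Critical path: Stage build → Staff briefing → Signage.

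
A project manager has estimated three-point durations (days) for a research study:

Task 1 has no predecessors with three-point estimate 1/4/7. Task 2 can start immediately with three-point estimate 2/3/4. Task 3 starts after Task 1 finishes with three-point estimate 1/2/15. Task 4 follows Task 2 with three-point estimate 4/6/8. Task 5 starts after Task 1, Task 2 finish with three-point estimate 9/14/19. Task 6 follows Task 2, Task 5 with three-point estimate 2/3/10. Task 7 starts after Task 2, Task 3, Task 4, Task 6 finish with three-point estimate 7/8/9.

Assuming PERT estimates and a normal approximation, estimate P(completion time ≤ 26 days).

te_Task 1 = (1 + 4·4 + 7)/6 = 24/6 = 4; σ²_Task 1 = ((7−1)/6)² = 1.000
te_Task 2 = (2 + 4·3 + 4)/6 = 18/6 = 3; σ²_Task 2 = ((4−2)/6)² = 0.111
te_Task 3 = (1 + 4·2 + 15)/6 = 24/6 = 4; σ²_Task 3 = ((15−1)/6)² = 5.444
te_Task 4 = (4 + 4·6 + 8)/6 = 36/6 = 6; σ²_Task 4 = ((8−4)/6)² = 0.444
te_Task 5 = (9 + 4·14 + 19)/6 = 84/6 = 14; σ²_Task 5 = ((19−9)/6)² = 2.778
te_Task 6 = (2 + 4·3 + 10)/6 = 24/6 = 4; σ²_Task 6 = ((10−2)/6)² = 1.778
te_Task 7 = (7 + 4·8 + 9)/6 = 48/6 = 8; σ²_Task 7 = ((9−7)/6)² = 0.111

Forward pass:
ES_Task 1 = 0; EF_Task 1 = 4
ES_Task 2 = 0; EF_Task 2 = 3
ES_Task 3 = 4; EF_Task 3 = 4+4 = 8
ES_Task 4 = 3; EF_Task 4 = 3+6 = 9
ES_Task 5 = max(EF_Task 1=4, EF_Task 2=3) = 4; EF_Task 5 = 4+14 = 18
ES_Task 6 = max(EF_Task 2=3, EF_Task 5=18) = 18; EF_Task 6 = 18+4 = 22
ES_Task 7 = max(EF_Task 2=3, EF_Task 3=8, EF_Task 4=9, EF_Task 6=22) = 22; EF_Task 7 = 22+8 = 30
Expected project duration μ = 30 days. Critical path: Task 1 → Task 5 → Task 6 → Task 7.

Variance along critical path = 1.000 + 2.778 + 1.778 + 0.111 = 5.667; σ = √5.667 = 2.380 days.
Z = (26 − 30) / 2.380 = -1.680
P(T ≤ 26) = Φ(-1.680) ≈ 0.046

0.046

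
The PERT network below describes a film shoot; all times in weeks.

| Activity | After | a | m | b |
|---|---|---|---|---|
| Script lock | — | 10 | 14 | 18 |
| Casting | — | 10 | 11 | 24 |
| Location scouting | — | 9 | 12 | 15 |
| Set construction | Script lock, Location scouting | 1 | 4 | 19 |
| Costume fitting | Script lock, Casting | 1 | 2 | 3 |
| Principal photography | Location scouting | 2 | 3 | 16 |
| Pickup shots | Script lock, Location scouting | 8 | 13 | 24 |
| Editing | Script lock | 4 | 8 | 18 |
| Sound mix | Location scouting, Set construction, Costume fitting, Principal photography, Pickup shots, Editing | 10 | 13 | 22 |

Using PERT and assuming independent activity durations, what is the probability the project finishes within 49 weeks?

0.974

te_Script lock = (10 + 4·14 + 18)/6 = 84/6 = 14; σ²_Script lock = ((18−10)/6)² = 1.778
te_Casting = (10 + 4·11 + 24)/6 = 78/6 = 13; σ²_Casting = ((24−10)/6)² = 5.444
te_Location scouting = (9 + 4·12 + 15)/6 = 72/6 = 12; σ²_Location scouting = ((15−9)/6)² = 1.000
te_Set construction = (1 + 4·4 + 19)/6 = 36/6 = 6; σ²_Set construction = ((19−1)/6)² = 9.000
te_Costume fitting = (1 + 4·2 + 3)/6 = 12/6 = 2; σ²_Costume fitting = ((3−1)/6)² = 0.111
te_Principal photography = (2 + 4·3 + 16)/6 = 30/6 = 5; σ²_Principal photography = ((16−2)/6)² = 5.444
te_Pickup shots = (8 + 4·13 + 24)/6 = 84/6 = 14; σ²_Pickup shots = ((24−8)/6)² = 7.111
te_Editing = (4 + 4·8 + 18)/6 = 54/6 = 9; σ²_Editing = ((18−4)/6)² = 5.444
te_Sound mix = (10 + 4·13 + 22)/6 = 84/6 = 14; σ²_Sound mix = ((22−10)/6)² = 4.000

Forward pass:
ES_Script lock = 0; EF_Script lock = 14
ES_Casting = 0; EF_Casting = 13
ES_Location scouting = 0; EF_Location scouting = 12
ES_Set construction = max(EF_Script lock=14, EF_Location scouting=12) = 14; EF_Set construction = 14+6 = 20
ES_Costume fitting = max(EF_Script lock=14, EF_Casting=13) = 14; EF_Costume fitting = 14+2 = 16
ES_Principal photography = 12; EF_Principal photography = 12+5 = 17
ES_Pickup shots = max(EF_Script lock=14, EF_Location scouting=12) = 14; EF_Pickup shots = 14+14 = 28
ES_Editing = 14; EF_Editing = 14+9 = 23
ES_Sound mix = max(EF_Location scouting=12, EF_Set construction=20, EF_Costume fitting=16, EF_Principal photography=17, EF_Pickup shots=28, EF_Editing=23) = 28; EF_Sound mix = 28+14 = 42
Expected project duration μ = 42 weeks. Critical path: Script lock → Pickup shots → Sound mix.

Variance along critical path = 1.778 + 7.111 + 4.000 = 12.889; σ = √12.889 = 3.590 weeks.
Z = (49 − 42) / 3.590 = 1.950
P(T ≤ 49) = Φ(1.950) ≈ 0.974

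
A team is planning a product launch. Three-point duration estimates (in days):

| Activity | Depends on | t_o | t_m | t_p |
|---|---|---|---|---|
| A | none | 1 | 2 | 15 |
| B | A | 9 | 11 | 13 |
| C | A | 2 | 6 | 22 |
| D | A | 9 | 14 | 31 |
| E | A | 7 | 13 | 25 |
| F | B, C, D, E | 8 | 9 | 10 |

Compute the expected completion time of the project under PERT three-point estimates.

29 days

te_A = (1 + 4·2 + 15)/6 = 24/6 = 4
te_B = (9 + 4·11 + 13)/6 = 66/6 = 11
te_C = (2 + 4·6 + 22)/6 = 48/6 = 8
te_D = (9 + 4·14 + 31)/6 = 96/6 = 16
te_E = (7 + 4·13 + 25)/6 = 84/6 = 14
te_F = (8 + 4·9 + 10)/6 = 54/6 = 9

Forward pass:
ES_A = 0; EF_A = 4
ES_B = 4; EF_B = 4+11 = 15
ES_C = 4; EF_C = 4+8 = 12
ES_D = 4; EF_D = 4+16 = 20
ES_E = 4; EF_E = 4+14 = 18
ES_F = max(EF_B=15, EF_C=12, EF_D=20, EF_E=18) = 20; EF_F = 20+9 = 29
Expected project duration μ = 29 days. Critical path: A → D → F.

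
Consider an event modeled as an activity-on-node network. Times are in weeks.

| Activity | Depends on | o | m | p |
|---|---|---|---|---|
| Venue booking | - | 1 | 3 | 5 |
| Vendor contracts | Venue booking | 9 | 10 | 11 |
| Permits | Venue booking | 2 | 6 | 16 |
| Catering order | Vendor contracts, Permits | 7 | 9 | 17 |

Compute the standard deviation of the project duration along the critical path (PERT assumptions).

1.83 weeks

te_Venue booking = (1 + 4·3 + 5)/6 = 18/6 = 3; σ²_Venue booking = ((5−1)/6)² = 0.444
te_Vendor contracts = (9 + 4·10 + 11)/6 = 60/6 = 10; σ²_Vendor contracts = ((11−9)/6)² = 0.111
te_Permits = (2 + 4·6 + 16)/6 = 42/6 = 7; σ²_Permits = ((16−2)/6)² = 5.444
te_Catering order = (7 + 4·9 + 17)/6 = 60/6 = 10; σ²_Catering order = ((17−7)/6)² = 2.778

Forward pass:
ES_Venue booking = 0; EF_Venue booking = 3
ES_Vendor contracts = 3; EF_Vendor contracts = 3+10 = 13
ES_Permits = 3; EF_Permits = 3+7 = 10
ES_Catering order = max(EF_Vendor contracts=13, EF_Permits=10) = 13; EF_Catering order = 13+10 = 23
Expected project duration μ = 23 weeks. Critical path: Venue booking → Vendor contracts → Catering order.

Variance along critical path = 0.444 + 0.111 + 2.778 = 3.333
σ = √3.333 = 1.826 weeks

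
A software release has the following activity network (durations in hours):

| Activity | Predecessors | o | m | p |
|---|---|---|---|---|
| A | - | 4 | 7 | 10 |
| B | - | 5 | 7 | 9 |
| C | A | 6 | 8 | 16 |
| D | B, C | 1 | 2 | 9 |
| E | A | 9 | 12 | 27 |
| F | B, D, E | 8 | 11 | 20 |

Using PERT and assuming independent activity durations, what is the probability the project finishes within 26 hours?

0.031

te_A = (4 + 4·7 + 10)/6 = 42/6 = 7; σ²_A = ((10−4)/6)² = 1.000
te_B = (5 + 4·7 + 9)/6 = 42/6 = 7; σ²_B = ((9−5)/6)² = 0.444
te_C = (6 + 4·8 + 16)/6 = 54/6 = 9; σ²_C = ((16−6)/6)² = 2.778
te_D = (1 + 4·2 + 9)/6 = 18/6 = 3; σ²_D = ((9−1)/6)² = 1.778
te_E = (9 + 4·12 + 27)/6 = 84/6 = 14; σ²_E = ((27−9)/6)² = 9.000
te_F = (8 + 4·11 + 20)/6 = 72/6 = 12; σ²_F = ((20−8)/6)² = 4.000

Forward pass:
ES_A = 0; EF_A = 7
ES_B = 0; EF_B = 7
ES_C = 7; EF_C = 7+9 = 16
ES_D = max(EF_B=7, EF_C=16) = 16; EF_D = 16+3 = 19
ES_E = 7; EF_E = 7+14 = 21
ES_F = max(EF_B=7, EF_D=19, EF_E=21) = 21; EF_F = 21+12 = 33
Expected project duration μ = 33 hours. Critical path: A → E → F.

Variance along critical path = 1.000 + 9.000 + 4.000 = 14.000; σ = √14.000 = 3.742 hours.
Z = (26 − 33) / 3.742 = -1.871
P(T ≤ 26) = Φ(-1.871) ≈ 0.031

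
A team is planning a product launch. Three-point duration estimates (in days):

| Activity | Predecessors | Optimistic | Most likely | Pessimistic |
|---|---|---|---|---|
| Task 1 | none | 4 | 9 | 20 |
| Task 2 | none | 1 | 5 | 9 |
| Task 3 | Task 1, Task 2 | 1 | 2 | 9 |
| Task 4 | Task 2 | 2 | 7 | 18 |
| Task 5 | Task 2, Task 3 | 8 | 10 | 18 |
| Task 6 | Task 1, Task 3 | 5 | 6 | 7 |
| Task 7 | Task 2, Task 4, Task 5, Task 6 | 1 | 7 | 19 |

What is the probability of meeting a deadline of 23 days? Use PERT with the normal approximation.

0.024

te_Task 1 = (4 + 4·9 + 20)/6 = 60/6 = 10; σ²_Task 1 = ((20−4)/6)² = 7.111
te_Task 2 = (1 + 4·5 + 9)/6 = 30/6 = 5; σ²_Task 2 = ((9−1)/6)² = 1.778
te_Task 3 = (1 + 4·2 + 9)/6 = 18/6 = 3; σ²_Task 3 = ((9−1)/6)² = 1.778
te_Task 4 = (2 + 4·7 + 18)/6 = 48/6 = 8; σ²_Task 4 = ((18−2)/6)² = 7.111
te_Task 5 = (8 + 4·10 + 18)/6 = 66/6 = 11; σ²_Task 5 = ((18−8)/6)² = 2.778
te_Task 6 = (5 + 4·6 + 7)/6 = 36/6 = 6; σ²_Task 6 = ((7−5)/6)² = 0.111
te_Task 7 = (1 + 4·7 + 19)/6 = 48/6 = 8; σ²_Task 7 = ((19−1)/6)² = 9.000

Forward pass:
ES_Task 1 = 0; EF_Task 1 = 10
ES_Task 2 = 0; EF_Task 2 = 5
ES_Task 3 = max(EF_Task 1=10, EF_Task 2=5) = 10; EF_Task 3 = 10+3 = 13
ES_Task 4 = 5; EF_Task 4 = 5+8 = 13
ES_Task 5 = max(EF_Task 2=5, EF_Task 3=13) = 13; EF_Task 5 = 13+11 = 24
ES_Task 6 = max(EF_Task 1=10, EF_Task 3=13) = 13; EF_Task 6 = 13+6 = 19
ES_Task 7 = max(EF_Task 2=5, EF_Task 4=13, EF_Task 5=24, EF_Task 6=19) = 24; EF_Task 7 = 24+8 = 32
Expected project duration μ = 32 days. Critical path: Task 1 → Task 3 → Task 5 → Task 7.

Variance along critical path = 7.111 + 1.778 + 2.778 + 9.000 = 20.667; σ = √20.667 = 4.546 days.
Z = (23 − 32) / 4.546 = -1.980
P(T ≤ 23) = Φ(-1.980) ≈ 0.024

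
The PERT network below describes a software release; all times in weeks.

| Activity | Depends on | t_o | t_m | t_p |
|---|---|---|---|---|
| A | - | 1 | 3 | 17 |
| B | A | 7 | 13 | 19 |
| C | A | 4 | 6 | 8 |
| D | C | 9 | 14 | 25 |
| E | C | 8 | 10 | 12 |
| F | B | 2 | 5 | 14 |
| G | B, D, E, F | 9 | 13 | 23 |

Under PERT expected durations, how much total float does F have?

te_A = (1 + 4·3 + 17)/6 = 30/6 = 5
te_B = (7 + 4·13 + 19)/6 = 78/6 = 13
te_C = (4 + 4·6 + 8)/6 = 36/6 = 6
te_D = (9 + 4·14 + 25)/6 = 90/6 = 15
te_E = (8 + 4·10 + 12)/6 = 60/6 = 10
te_F = (2 + 4·5 + 14)/6 = 36/6 = 6
te_G = (9 + 4·13 + 23)/6 = 84/6 = 14

Forward pass:
ES_A = 0; EF_A = 5
ES_B = 5; EF_B = 5+13 = 18
ES_C = 5; EF_C = 5+6 = 11
ES_D = 11; EF_D = 11+15 = 26
ES_E = 11; EF_E = 11+10 = 21
ES_F = 18; EF_F = 18+6 = 24
ES_G = max(EF_B=18, EF_D=26, EF_E=21, EF_F=24) = 26; EF_G = 26+14 = 40
Expected project duration μ = 40 weeks. Critical path: A → C → D → G.

Backward pass:
LF_G = 40; LS_G = 40−14 = 26
LF_F = LS_G = 26; LS_F = 26−6 = 20
LF_E = LS_G = 26; LS_E = 26−10 = 16
LF_D = LS_G = 26; LS_D = 26−15 = 11
LF_C = min(LS_D=11, LS_E=16) = 11; LS_C = 11−6 = 5
LF_B = min(LS_F=20, LS_G=26) = 20; LS_B = 20−13 = 7
LF_A = min(LS_B=7, LS_C=5) = 5; LS_A = 5−5 = 0
Slack_F = LS_F − ES_F = 20 − 18 = 2

2 weeks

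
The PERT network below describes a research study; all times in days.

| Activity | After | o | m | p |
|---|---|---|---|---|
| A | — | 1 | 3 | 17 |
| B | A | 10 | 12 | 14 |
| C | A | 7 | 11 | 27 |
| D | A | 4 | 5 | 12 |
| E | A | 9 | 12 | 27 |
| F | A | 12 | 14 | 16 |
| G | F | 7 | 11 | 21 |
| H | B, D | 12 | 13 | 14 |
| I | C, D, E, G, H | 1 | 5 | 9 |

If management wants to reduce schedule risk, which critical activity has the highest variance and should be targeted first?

te_A = (1 + 4·3 + 17)/6 = 30/6 = 5; σ²_A = ((17−1)/6)² = 7.111
te_B = (10 + 4·12 + 14)/6 = 72/6 = 12; σ²_B = ((14−10)/6)² = 0.444
te_C = (7 + 4·11 + 27)/6 = 78/6 = 13; σ²_C = ((27−7)/6)² = 11.111
te_D = (4 + 4·5 + 12)/6 = 36/6 = 6; σ²_D = ((12−4)/6)² = 1.778
te_E = (9 + 4·12 + 27)/6 = 84/6 = 14; σ²_E = ((27−9)/6)² = 9.000
te_F = (12 + 4·14 + 16)/6 = 84/6 = 14; σ²_F = ((16−12)/6)² = 0.444
te_G = (7 + 4·11 + 21)/6 = 72/6 = 12; σ²_G = ((21−7)/6)² = 5.444
te_H = (12 + 4·13 + 14)/6 = 78/6 = 13; σ²_H = ((14−12)/6)² = 0.111
te_I = (1 + 4·5 + 9)/6 = 30/6 = 5; σ²_I = ((9−1)/6)² = 1.778

Forward pass:
ES_A = 0; EF_A = 5
ES_B = 5; EF_B = 5+12 = 17
ES_C = 5; EF_C = 5+13 = 18
ES_D = 5; EF_D = 5+6 = 11
ES_E = 5; EF_E = 5+14 = 19
ES_F = 5; EF_F = 5+14 = 19
ES_G = 19; EF_G = 19+12 = 31
ES_H = max(EF_B=17, EF_D=11) = 17; EF_H = 17+13 = 30
ES_I = max(EF_C=18, EF_D=11, EF_E=19, EF_G=31, EF_H=30) = 31; EF_I = 31+5 = 36
Expected project duration μ = 36 days. Critical path: A → F → G → I.

Variances on critical path: σ²_A=7.111, σ²_F=0.444, σ²_G=5.444, σ²_I=1.778.
Largest is σ²_A = 7.111.

A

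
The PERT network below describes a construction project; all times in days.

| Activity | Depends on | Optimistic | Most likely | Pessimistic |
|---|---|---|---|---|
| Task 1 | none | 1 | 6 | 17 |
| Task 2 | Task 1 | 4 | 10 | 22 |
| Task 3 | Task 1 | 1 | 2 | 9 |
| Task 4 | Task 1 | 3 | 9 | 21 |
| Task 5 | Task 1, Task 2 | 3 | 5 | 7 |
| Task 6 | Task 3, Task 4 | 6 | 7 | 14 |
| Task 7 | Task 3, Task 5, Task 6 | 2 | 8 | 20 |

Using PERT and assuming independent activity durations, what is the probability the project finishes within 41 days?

te_Task 1 = (1 + 4·6 + 17)/6 = 42/6 = 7; σ²_Task 1 = ((17−1)/6)² = 7.111
te_Task 2 = (4 + 4·10 + 22)/6 = 66/6 = 11; σ²_Task 2 = ((22−4)/6)² = 9.000
te_Task 3 = (1 + 4·2 + 9)/6 = 18/6 = 3; σ²_Task 3 = ((9−1)/6)² = 1.778
te_Task 4 = (3 + 4·9 + 21)/6 = 60/6 = 10; σ²_Task 4 = ((21−3)/6)² = 9.000
te_Task 5 = (3 + 4·5 + 7)/6 = 30/6 = 5; σ²_Task 5 = ((7−3)/6)² = 0.444
te_Task 6 = (6 + 4·7 + 14)/6 = 48/6 = 8; σ²_Task 6 = ((14−6)/6)² = 1.778
te_Task 7 = (2 + 4·8 + 20)/6 = 54/6 = 9; σ²_Task 7 = ((20−2)/6)² = 9.000

Forward pass:
ES_Task 1 = 0; EF_Task 1 = 7
ES_Task 2 = 7; EF_Task 2 = 7+11 = 18
ES_Task 3 = 7; EF_Task 3 = 7+3 = 10
ES_Task 4 = 7; EF_Task 4 = 7+10 = 17
ES_Task 5 = max(EF_Task 1=7, EF_Task 2=18) = 18; EF_Task 5 = 18+5 = 23
ES_Task 6 = max(EF_Task 3=10, EF_Task 4=17) = 17; EF_Task 6 = 17+8 = 25
ES_Task 7 = max(EF_Task 3=10, EF_Task 5=23, EF_Task 6=25) = 25; EF_Task 7 = 25+9 = 34
Expected project duration μ = 34 days. Critical path: Task 1 → Task 4 → Task 6 → Task 7.

Variance along critical path = 7.111 + 9.000 + 1.778 + 9.000 = 26.889; σ = √26.889 = 5.185 days.
Z = (41 − 34) / 5.185 = 1.350
P(T ≤ 41) = Φ(1.350) ≈ 0.911

0.911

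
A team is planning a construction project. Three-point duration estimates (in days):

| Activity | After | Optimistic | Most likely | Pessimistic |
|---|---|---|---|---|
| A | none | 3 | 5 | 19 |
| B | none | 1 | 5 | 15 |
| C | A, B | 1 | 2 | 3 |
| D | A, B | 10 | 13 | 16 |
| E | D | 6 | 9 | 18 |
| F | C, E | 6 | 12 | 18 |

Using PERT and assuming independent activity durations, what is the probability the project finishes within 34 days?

te_A = (3 + 4·5 + 19)/6 = 42/6 = 7; σ²_A = ((19−3)/6)² = 7.111
te_B = (1 + 4·5 + 15)/6 = 36/6 = 6; σ²_B = ((15−1)/6)² = 5.444
te_C = (1 + 4·2 + 3)/6 = 12/6 = 2; σ²_C = ((3−1)/6)² = 0.111
te_D = (10 + 4·13 + 16)/6 = 78/6 = 13; σ²_D = ((16−10)/6)² = 1.000
te_E = (6 + 4·9 + 18)/6 = 60/6 = 10; σ²_E = ((18−6)/6)² = 4.000
te_F = (6 + 4·12 + 18)/6 = 72/6 = 12; σ²_F = ((18−6)/6)² = 4.000

Forward pass:
ES_A = 0; EF_A = 7
ES_B = 0; EF_B = 6
ES_C = max(EF_A=7, EF_B=6) = 7; EF_C = 7+2 = 9
ES_D = max(EF_A=7, EF_B=6) = 7; EF_D = 7+13 = 20
ES_E = 20; EF_E = 20+10 = 30
ES_F = max(EF_C=9, EF_E=30) = 30; EF_F = 30+12 = 42
Expected project duration μ = 42 days. Critical path: A → D → E → F.

Variance along critical path = 7.111 + 1.000 + 4.000 + 4.000 = 16.111; σ = √16.111 = 4.014 days.
Z = (34 − 42) / 4.014 = -1.993
P(T ≤ 34) = Φ(-1.993) ≈ 0.023

0.023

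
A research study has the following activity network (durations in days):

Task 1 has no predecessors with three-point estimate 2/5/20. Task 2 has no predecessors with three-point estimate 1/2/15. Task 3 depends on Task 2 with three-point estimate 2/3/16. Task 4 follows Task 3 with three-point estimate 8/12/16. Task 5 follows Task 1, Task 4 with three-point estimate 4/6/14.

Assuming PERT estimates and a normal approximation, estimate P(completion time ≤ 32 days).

te_Task 1 = (2 + 4·5 + 20)/6 = 42/6 = 7; σ²_Task 1 = ((20−2)/6)² = 9.000
te_Task 2 = (1 + 4·2 + 15)/6 = 24/6 = 4; σ²_Task 2 = ((15−1)/6)² = 5.444
te_Task 3 = (2 + 4·3 + 16)/6 = 30/6 = 5; σ²_Task 3 = ((16−2)/6)² = 5.444
te_Task 4 = (8 + 4·12 + 16)/6 = 72/6 = 12; σ²_Task 4 = ((16−8)/6)² = 1.778
te_Task 5 = (4 + 4·6 + 14)/6 = 42/6 = 7; σ²_Task 5 = ((14−4)/6)² = 2.778

Forward pass:
ES_Task 1 = 0; EF_Task 1 = 7
ES_Task 2 = 0; EF_Task 2 = 4
ES_Task 3 = 4; EF_Task 3 = 4+5 = 9
ES_Task 4 = 9; EF_Task 4 = 9+12 = 21
ES_Task 5 = max(EF_Task 1=7, EF_Task 4=21) = 21; EF_Task 5 = 21+7 = 28
Expected project duration μ = 28 days. Critical path: Task 2 → Task 3 → Task 4 → Task 5.

Variance along critical path = 5.444 + 5.444 + 1.778 + 2.778 = 15.444; σ = √15.444 = 3.930 days.
Z = (32 − 28) / 3.930 = 1.018
P(T ≤ 32) = Φ(1.018) ≈ 0.846

0.846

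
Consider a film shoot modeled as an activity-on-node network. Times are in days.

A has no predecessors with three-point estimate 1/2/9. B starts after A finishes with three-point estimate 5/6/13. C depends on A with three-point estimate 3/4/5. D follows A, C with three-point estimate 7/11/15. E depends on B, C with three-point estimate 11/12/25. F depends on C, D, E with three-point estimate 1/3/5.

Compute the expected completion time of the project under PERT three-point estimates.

27 days

te_A = (1 + 4·2 + 9)/6 = 18/6 = 3
te_B = (5 + 4·6 + 13)/6 = 42/6 = 7
te_C = (3 + 4·4 + 5)/6 = 24/6 = 4
te_D = (7 + 4·11 + 15)/6 = 66/6 = 11
te_E = (11 + 4·12 + 25)/6 = 84/6 = 14
te_F = (1 + 4·3 + 5)/6 = 18/6 = 3

Forward pass:
ES_A = 0; EF_A = 3
ES_B = 3; EF_B = 3+7 = 10
ES_C = 3; EF_C = 3+4 = 7
ES_D = max(EF_A=3, EF_C=7) = 7; EF_D = 7+11 = 18
ES_E = max(EF_B=10, EF_C=7) = 10; EF_E = 10+14 = 24
ES_F = max(EF_C=7, EF_D=18, EF_E=24) = 24; EF_F = 24+3 = 27
Expected project duration μ = 27 days. Critical path: A → B → E → F.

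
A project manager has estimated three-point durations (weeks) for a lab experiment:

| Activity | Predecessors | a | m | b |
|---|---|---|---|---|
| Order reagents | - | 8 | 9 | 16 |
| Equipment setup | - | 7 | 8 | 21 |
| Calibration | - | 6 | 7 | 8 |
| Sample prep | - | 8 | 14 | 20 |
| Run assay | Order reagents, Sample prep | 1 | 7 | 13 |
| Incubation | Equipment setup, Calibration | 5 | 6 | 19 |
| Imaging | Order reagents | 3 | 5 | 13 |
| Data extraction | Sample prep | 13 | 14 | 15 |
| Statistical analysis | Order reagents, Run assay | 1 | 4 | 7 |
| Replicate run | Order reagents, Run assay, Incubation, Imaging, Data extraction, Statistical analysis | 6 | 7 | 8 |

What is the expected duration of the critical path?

35 weeks

te_Order reagents = (8 + 4·9 + 16)/6 = 60/6 = 10
te_Equipment setup = (7 + 4·8 + 21)/6 = 60/6 = 10
te_Calibration = (6 + 4·7 + 8)/6 = 42/6 = 7
te_Sample prep = (8 + 4·14 + 20)/6 = 84/6 = 14
te_Run assay = (1 + 4·7 + 13)/6 = 42/6 = 7
te_Incubation = (5 + 4·6 + 19)/6 = 48/6 = 8
te_Imaging = (3 + 4·5 + 13)/6 = 36/6 = 6
te_Data extraction = (13 + 4·14 + 15)/6 = 84/6 = 14
te_Statistical analysis = (1 + 4·4 + 7)/6 = 24/6 = 4
te_Replicate run = (6 + 4·7 + 8)/6 = 42/6 = 7

Forward pass:
ES_Order reagents = 0; EF_Order reagents = 10
ES_Equipment setup = 0; EF_Equipment setup = 10
ES_Calibration = 0; EF_Calibration = 7
ES_Sample prep = 0; EF_Sample prep = 14
ES_Run assay = max(EF_Order reagents=10, EF_Sample prep=14) = 14; EF_Run assay = 14+7 = 21
ES_Incubation = max(EF_Equipment setup=10, EF_Calibration=7) = 10; EF_Incubation = 10+8 = 18
ES_Imaging = 10; EF_Imaging = 10+6 = 16
ES_Data extraction = 14; EF_Data extraction = 14+14 = 28
ES_Statistical analysis = max(EF_Order reagents=10, EF_Run assay=21) = 21; EF_Statistical analysis = 21+4 = 25
ES_Replicate run = max(EF_Order reagents=10, EF_Run assay=21, EF_Incubation=18, EF_Imaging=16, EF_Data extraction=28, EF_Statistical analysis=25) = 28; EF_Replicate run = 28+7 = 35
Expected project duration μ = 35 weeks. Critical path: Sample prep → Data extraction → Replicate run.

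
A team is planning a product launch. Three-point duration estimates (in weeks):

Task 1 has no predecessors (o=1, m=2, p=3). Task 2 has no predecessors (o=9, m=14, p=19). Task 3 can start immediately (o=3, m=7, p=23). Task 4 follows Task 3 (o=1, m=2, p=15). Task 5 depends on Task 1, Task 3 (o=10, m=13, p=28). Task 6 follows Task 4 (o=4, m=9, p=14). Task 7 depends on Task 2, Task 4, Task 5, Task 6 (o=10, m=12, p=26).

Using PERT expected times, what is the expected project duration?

38 weeks

te_Task 1 = (1 + 4·2 + 3)/6 = 12/6 = 2
te_Task 2 = (9 + 4·14 + 19)/6 = 84/6 = 14
te_Task 3 = (3 + 4·7 + 23)/6 = 54/6 = 9
te_Task 4 = (1 + 4·2 + 15)/6 = 24/6 = 4
te_Task 5 = (10 + 4·13 + 28)/6 = 90/6 = 15
te_Task 6 = (4 + 4·9 + 14)/6 = 54/6 = 9
te_Task 7 = (10 + 4·12 + 26)/6 = 84/6 = 14

Forward pass:
ES_Task 1 = 0; EF_Task 1 = 2
ES_Task 2 = 0; EF_Task 2 = 14
ES_Task 3 = 0; EF_Task 3 = 9
ES_Task 4 = 9; EF_Task 4 = 9+4 = 13
ES_Task 5 = max(EF_Task 1=2, EF_Task 3=9) = 9; EF_Task 5 = 9+15 = 24
ES_Task 6 = 13; EF_Task 6 = 13+9 = 22
ES_Task 7 = max(EF_Task 2=14, EF_Task 4=13, EF_Task 5=24, EF_Task 6=22) = 24; EF_Task 7 = 24+14 = 38
Expected project duration μ = 38 weeks. Critical path: Task 3 → Task 5 → Task 7.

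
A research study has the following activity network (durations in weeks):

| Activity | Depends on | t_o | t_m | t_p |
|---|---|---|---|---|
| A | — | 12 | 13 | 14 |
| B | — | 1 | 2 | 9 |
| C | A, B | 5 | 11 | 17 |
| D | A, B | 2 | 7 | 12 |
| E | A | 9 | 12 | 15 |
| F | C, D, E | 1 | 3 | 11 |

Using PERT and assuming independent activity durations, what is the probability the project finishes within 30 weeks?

te_A = (12 + 4·13 + 14)/6 = 78/6 = 13; σ²_A = ((14−12)/6)² = 0.111
te_B = (1 + 4·2 + 9)/6 = 18/6 = 3; σ²_B = ((9−1)/6)² = 1.778
te_C = (5 + 4·11 + 17)/6 = 66/6 = 11; σ²_C = ((17−5)/6)² = 4.000
te_D = (2 + 4·7 + 12)/6 = 42/6 = 7; σ²_D = ((12−2)/6)² = 2.778
te_E = (9 + 4·12 + 15)/6 = 72/6 = 12; σ²_E = ((15−9)/6)² = 1.000
te_F = (1 + 4·3 + 11)/6 = 24/6 = 4; σ²_F = ((11−1)/6)² = 2.778

Forward pass:
ES_A = 0; EF_A = 13
ES_B = 0; EF_B = 3
ES_C = max(EF_A=13, EF_B=3) = 13; EF_C = 13+11 = 24
ES_D = max(EF_A=13, EF_B=3) = 13; EF_D = 13+7 = 20
ES_E = 13; EF_E = 13+12 = 25
ES_F = max(EF_C=24, EF_D=20, EF_E=25) = 25; EF_F = 25+4 = 29
Expected project duration μ = 29 weeks. Critical path: A → E → F.

Variance along critical path = 0.111 + 1.000 + 2.778 = 3.889; σ = √3.889 = 1.972 weeks.
Z = (30 − 29) / 1.972 = 0.507
P(T ≤ 30) = Φ(0.507) ≈ 0.694

0.694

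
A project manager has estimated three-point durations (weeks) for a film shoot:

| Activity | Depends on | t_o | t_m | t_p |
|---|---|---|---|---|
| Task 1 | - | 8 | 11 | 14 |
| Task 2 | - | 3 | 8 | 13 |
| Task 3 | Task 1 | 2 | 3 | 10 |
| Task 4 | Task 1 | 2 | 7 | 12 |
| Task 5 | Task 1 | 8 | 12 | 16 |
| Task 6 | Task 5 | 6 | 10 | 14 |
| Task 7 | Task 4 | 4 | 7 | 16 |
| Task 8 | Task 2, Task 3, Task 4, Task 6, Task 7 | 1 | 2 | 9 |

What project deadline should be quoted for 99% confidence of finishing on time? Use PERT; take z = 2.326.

te_Task 1 = (8 + 4·11 + 14)/6 = 66/6 = 11; σ²_Task 1 = ((14−8)/6)² = 1.000
te_Task 2 = (3 + 4·8 + 13)/6 = 48/6 = 8; σ²_Task 2 = ((13−3)/6)² = 2.778
te_Task 3 = (2 + 4·3 + 10)/6 = 24/6 = 4; σ²_Task 3 = ((10−2)/6)² = 1.778
te_Task 4 = (2 + 4·7 + 12)/6 = 42/6 = 7; σ²_Task 4 = ((12−2)/6)² = 2.778
te_Task 5 = (8 + 4·12 + 16)/6 = 72/6 = 12; σ²_Task 5 = ((16−8)/6)² = 1.778
te_Task 6 = (6 + 4·10 + 14)/6 = 60/6 = 10; σ²_Task 6 = ((14−6)/6)² = 1.778
te_Task 7 = (4 + 4·7 + 16)/6 = 48/6 = 8; σ²_Task 7 = ((16−4)/6)² = 4.000
te_Task 8 = (1 + 4·2 + 9)/6 = 18/6 = 3; σ²_Task 8 = ((9−1)/6)² = 1.778

Forward pass:
ES_Task 1 = 0; EF_Task 1 = 11
ES_Task 2 = 0; EF_Task 2 = 8
ES_Task 3 = 11; EF_Task 3 = 11+4 = 15
ES_Task 4 = 11; EF_Task 4 = 11+7 = 18
ES_Task 5 = 11; EF_Task 5 = 11+12 = 23
ES_Task 6 = 23; EF_Task 6 = 23+10 = 33
ES_Task 7 = 18; EF_Task 7 = 18+8 = 26
ES_Task 8 = max(EF_Task 2=8, EF_Task 3=15, EF_Task 4=18, EF_Task 6=33, EF_Task 7=26) = 33; EF_Task 8 = 33+3 = 36
Expected project duration μ = 36 weeks. Critical path: Task 1 → Task 5 → Task 6 → Task 8.

Variance along critical path = 1.000 + 1.778 + 1.778 + 1.778 = 6.333; σ = 2.517 weeks.
D = μ + z·σ = 36 + 2.326·2.517 = 41.9 weeks

41.9 weeks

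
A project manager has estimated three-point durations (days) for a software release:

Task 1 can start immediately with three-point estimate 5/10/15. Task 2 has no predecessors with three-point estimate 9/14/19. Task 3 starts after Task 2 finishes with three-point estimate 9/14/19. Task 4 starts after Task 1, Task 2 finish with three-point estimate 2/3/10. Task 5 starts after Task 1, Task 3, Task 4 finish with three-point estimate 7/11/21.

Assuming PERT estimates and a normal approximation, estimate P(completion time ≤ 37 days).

0.183

te_Task 1 = (5 + 4·10 + 15)/6 = 60/6 = 10; σ²_Task 1 = ((15−5)/6)² = 2.778
te_Task 2 = (9 + 4·14 + 19)/6 = 84/6 = 14; σ²_Task 2 = ((19−9)/6)² = 2.778
te_Task 3 = (9 + 4·14 + 19)/6 = 84/6 = 14; σ²_Task 3 = ((19−9)/6)² = 2.778
te_Task 4 = (2 + 4·3 + 10)/6 = 24/6 = 4; σ²_Task 4 = ((10−2)/6)² = 1.778
te_Task 5 = (7 + 4·11 + 21)/6 = 72/6 = 12; σ²_Task 5 = ((21−7)/6)² = 5.444

Forward pass:
ES_Task 1 = 0; EF_Task 1 = 10
ES_Task 2 = 0; EF_Task 2 = 14
ES_Task 3 = 14; EF_Task 3 = 14+14 = 28
ES_Task 4 = max(EF_Task 1=10, EF_Task 2=14) = 14; EF_Task 4 = 14+4 = 18
ES_Task 5 = max(EF_Task 1=10, EF_Task 3=28, EF_Task 4=18) = 28; EF_Task 5 = 28+12 = 40
Expected project duration μ = 40 days. Critical path: Task 2 → Task 3 → Task 5.

Variance along critical path = 2.778 + 2.778 + 5.444 = 11.000; σ = √11.000 = 3.317 days.
Z = (37 − 40) / 3.317 = -0.905
P(T ≤ 37) = Φ(-0.905) ≈ 0.183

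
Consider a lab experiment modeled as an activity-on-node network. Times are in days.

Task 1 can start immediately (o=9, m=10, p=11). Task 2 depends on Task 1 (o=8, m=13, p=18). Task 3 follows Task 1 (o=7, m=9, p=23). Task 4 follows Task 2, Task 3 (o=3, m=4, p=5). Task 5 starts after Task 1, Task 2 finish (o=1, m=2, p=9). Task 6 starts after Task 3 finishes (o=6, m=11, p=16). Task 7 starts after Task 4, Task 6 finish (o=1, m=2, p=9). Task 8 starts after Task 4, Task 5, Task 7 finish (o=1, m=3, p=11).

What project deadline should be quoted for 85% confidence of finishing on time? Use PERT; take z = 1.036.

43.0 days

te_Task 1 = (9 + 4·10 + 11)/6 = 60/6 = 10; σ²_Task 1 = ((11−9)/6)² = 0.111
te_Task 2 = (8 + 4·13 + 18)/6 = 78/6 = 13; σ²_Task 2 = ((18−8)/6)² = 2.778
te_Task 3 = (7 + 4·9 + 23)/6 = 66/6 = 11; σ²_Task 3 = ((23−7)/6)² = 7.111
te_Task 4 = (3 + 4·4 + 5)/6 = 24/6 = 4; σ²_Task 4 = ((5−3)/6)² = 0.111
te_Task 5 = (1 + 4·2 + 9)/6 = 18/6 = 3; σ²_Task 5 = ((9−1)/6)² = 1.778
te_Task 6 = (6 + 4·11 + 16)/6 = 66/6 = 11; σ²_Task 6 = ((16−6)/6)² = 2.778
te_Task 7 = (1 + 4·2 + 9)/6 = 18/6 = 3; σ²_Task 7 = ((9−1)/6)² = 1.778
te_Task 8 = (1 + 4·3 + 11)/6 = 24/6 = 4; σ²_Task 8 = ((11−1)/6)² = 2.778

Forward pass:
ES_Task 1 = 0; EF_Task 1 = 10
ES_Task 2 = 10; EF_Task 2 = 10+13 = 23
ES_Task 3 = 10; EF_Task 3 = 10+11 = 21
ES_Task 4 = max(EF_Task 2=23, EF_Task 3=21) = 23; EF_Task 4 = 23+4 = 27
ES_Task 5 = max(EF_Task 1=10, EF_Task 2=23) = 23; EF_Task 5 = 23+3 = 26
ES_Task 6 = 21; EF_Task 6 = 21+11 = 32
ES_Task 7 = max(EF_Task 4=27, EF_Task 6=32) = 32; EF_Task 7 = 32+3 = 35
ES_Task 8 = max(EF_Task 4=27, EF_Task 5=26, EF_Task 7=35) = 35; EF_Task 8 = 35+4 = 39
Expected project duration μ = 39 days. Critical path: Task 1 → Task 3 → Task 6 → Task 7 → Task 8.

Variance along critical path = 0.111 + 7.111 + 2.778 + 1.778 + 2.778 = 14.556; σ = 3.815 days.
D = μ + z·σ = 39 + 1.036·3.815 = 43.0 days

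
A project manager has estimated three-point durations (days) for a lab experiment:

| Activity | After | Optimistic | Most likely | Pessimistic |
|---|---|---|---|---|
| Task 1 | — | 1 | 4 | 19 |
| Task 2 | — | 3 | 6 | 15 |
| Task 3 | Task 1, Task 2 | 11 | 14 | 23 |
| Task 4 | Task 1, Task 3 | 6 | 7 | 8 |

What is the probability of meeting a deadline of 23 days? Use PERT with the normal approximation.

0.018

te_Task 1 = (1 + 4·4 + 19)/6 = 36/6 = 6; σ²_Task 1 = ((19−1)/6)² = 9.000
te_Task 2 = (3 + 4·6 + 15)/6 = 42/6 = 7; σ²_Task 2 = ((15−3)/6)² = 4.000
te_Task 3 = (11 + 4·14 + 23)/6 = 90/6 = 15; σ²_Task 3 = ((23−11)/6)² = 4.000
te_Task 4 = (6 + 4·7 + 8)/6 = 42/6 = 7; σ²_Task 4 = ((8−6)/6)² = 0.111

Forward pass:
ES_Task 1 = 0; EF_Task 1 = 6
ES_Task 2 = 0; EF_Task 2 = 7
ES_Task 3 = max(EF_Task 1=6, EF_Task 2=7) = 7; EF_Task 3 = 7+15 = 22
ES_Task 4 = max(EF_Task 1=6, EF_Task 3=22) = 22; EF_Task 4 = 22+7 = 29
Expected project duration μ = 29 days. Critical path: Task 2 → Task 3 → Task 4.

Variance along critical path = 4.000 + 4.000 + 0.111 = 8.111; σ = √8.111 = 2.848 days.
Z = (23 − 29) / 2.848 = -2.107
P(T ≤ 23) = Φ(-2.107) ≈ 0.018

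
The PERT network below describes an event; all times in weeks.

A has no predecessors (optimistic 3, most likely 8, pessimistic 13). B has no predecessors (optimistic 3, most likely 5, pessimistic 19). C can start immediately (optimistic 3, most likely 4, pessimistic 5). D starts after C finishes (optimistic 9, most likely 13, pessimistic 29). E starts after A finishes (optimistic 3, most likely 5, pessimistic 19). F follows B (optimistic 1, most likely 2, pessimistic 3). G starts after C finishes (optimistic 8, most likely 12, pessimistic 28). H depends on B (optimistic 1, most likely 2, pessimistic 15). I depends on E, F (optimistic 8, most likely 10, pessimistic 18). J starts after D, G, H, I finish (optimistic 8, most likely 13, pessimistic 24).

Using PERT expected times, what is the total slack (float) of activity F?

te_A = (3 + 4·8 + 13)/6 = 48/6 = 8
te_B = (3 + 4·5 + 19)/6 = 42/6 = 7
te_C = (3 + 4·4 + 5)/6 = 24/6 = 4
te_D = (9 + 4·13 + 29)/6 = 90/6 = 15
te_E = (3 + 4·5 + 19)/6 = 42/6 = 7
te_F = (1 + 4·2 + 3)/6 = 12/6 = 2
te_G = (8 + 4·12 + 28)/6 = 84/6 = 14
te_H = (1 + 4·2 + 15)/6 = 24/6 = 4
te_I = (8 + 4·10 + 18)/6 = 66/6 = 11
te_J = (8 + 4·13 + 24)/6 = 84/6 = 14

Forward pass:
ES_A = 0; EF_A = 8
ES_B = 0; EF_B = 7
ES_C = 0; EF_C = 4
ES_D = 4; EF_D = 4+15 = 19
ES_E = 8; EF_E = 8+7 = 15
ES_F = 7; EF_F = 7+2 = 9
ES_G = 4; EF_G = 4+14 = 18
ES_H = 7; EF_H = 7+4 = 11
ES_I = max(EF_E=15, EF_F=9) = 15; EF_I = 15+11 = 26
ES_J = max(EF_D=19, EF_G=18, EF_H=11, EF_I=26) = 26; EF_J = 26+14 = 40
Expected project duration μ = 40 weeks. Critical path: A → E → I → J.

Backward pass:
LF_J = 40; LS_J = 40−14 = 26
LF_I = LS_J = 26; LS_I = 26−11 = 15
LF_H = LS_J = 26; LS_H = 26−4 = 22
LF_G = LS_J = 26; LS_G = 26−14 = 12
LF_F = LS_I = 15; LS_F = 15−2 = 13
LF_E = LS_I = 15; LS_E = 15−7 = 8
LF_D = LS_J = 26; LS_D = 26−15 = 11
LF_C = min(LS_D=11, LS_G=12) = 11; LS_C = 11−4 = 7
LF_B = min(LS_F=13, LS_H=22) = 13; LS_B = 13−7 = 6
LF_A = LS_E = 8; LS_A = 8−8 = 0
Slack_F = LS_F − ES_F = 13 − 7 = 6

6 weeks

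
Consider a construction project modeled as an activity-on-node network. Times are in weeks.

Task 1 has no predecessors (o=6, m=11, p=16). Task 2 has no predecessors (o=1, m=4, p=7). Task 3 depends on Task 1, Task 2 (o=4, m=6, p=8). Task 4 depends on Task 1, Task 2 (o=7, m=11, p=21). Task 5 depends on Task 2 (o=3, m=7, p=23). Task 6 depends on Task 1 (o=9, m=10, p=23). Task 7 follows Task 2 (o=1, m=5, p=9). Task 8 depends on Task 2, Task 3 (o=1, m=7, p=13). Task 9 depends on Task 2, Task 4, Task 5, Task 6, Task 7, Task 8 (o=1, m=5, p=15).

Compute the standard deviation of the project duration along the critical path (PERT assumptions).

3.56 weeks

te_Task 1 = (6 + 4·11 + 16)/6 = 66/6 = 11; σ²_Task 1 = ((16−6)/6)² = 2.778
te_Task 2 = (1 + 4·4 + 7)/6 = 24/6 = 4; σ²_Task 2 = ((7−1)/6)² = 1.000
te_Task 3 = (4 + 4·6 + 8)/6 = 36/6 = 6; σ²_Task 3 = ((8−4)/6)² = 0.444
te_Task 4 = (7 + 4·11 + 21)/6 = 72/6 = 12; σ²_Task 4 = ((21−7)/6)² = 5.444
te_Task 5 = (3 + 4·7 + 23)/6 = 54/6 = 9; σ²_Task 5 = ((23−3)/6)² = 11.111
te_Task 6 = (9 + 4·10 + 23)/6 = 72/6 = 12; σ²_Task 6 = ((23−9)/6)² = 5.444
te_Task 7 = (1 + 4·5 + 9)/6 = 30/6 = 5; σ²_Task 7 = ((9−1)/6)² = 1.778
te_Task 8 = (1 + 4·7 + 13)/6 = 42/6 = 7; σ²_Task 8 = ((13−1)/6)² = 4.000
te_Task 9 = (1 + 4·5 + 15)/6 = 36/6 = 6; σ²_Task 9 = ((15−1)/6)² = 5.444

Forward pass:
ES_Task 1 = 0; EF_Task 1 = 11
ES_Task 2 = 0; EF_Task 2 = 4
ES_Task 3 = max(EF_Task 1=11, EF_Task 2=4) = 11; EF_Task 3 = 11+6 = 17
ES_Task 4 = max(EF_Task 1=11, EF_Task 2=4) = 11; EF_Task 4 = 11+12 = 23
ES_Task 5 = 4; EF_Task 5 = 4+9 = 13
ES_Task 6 = 11; EF_Task 6 = 11+12 = 23
ES_Task 7 = 4; EF_Task 7 = 4+5 = 9
ES_Task 8 = max(EF_Task 2=4, EF_Task 3=17) = 17; EF_Task 8 = 17+7 = 24
ES_Task 9 = max(EF_Task 2=4, EF_Task 4=23, EF_Task 5=13, EF_Task 6=23, EF_Task 7=9, EF_Task 8=24) = 24; EF_Task 9 = 24+6 = 30
Expected project duration μ = 30 weeks. Critical path: Task 1 → Task 3 → Task 8 → Task 9.

Variance along critical path = 2.778 + 0.444 + 4.000 + 5.444 = 12.667
σ = √12.667 = 3.559 weeks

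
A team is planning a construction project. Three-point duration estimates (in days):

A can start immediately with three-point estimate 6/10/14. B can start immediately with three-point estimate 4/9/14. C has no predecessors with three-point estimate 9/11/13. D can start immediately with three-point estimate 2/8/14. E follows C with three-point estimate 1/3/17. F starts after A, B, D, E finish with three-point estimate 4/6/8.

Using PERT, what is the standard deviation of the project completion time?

te_A = (6 + 4·10 + 14)/6 = 60/6 = 10; σ²_A = ((14−6)/6)² = 1.778
te_B = (4 + 4·9 + 14)/6 = 54/6 = 9; σ²_B = ((14−4)/6)² = 2.778
te_C = (9 + 4·11 + 13)/6 = 66/6 = 11; σ²_C = ((13−9)/6)² = 0.444
te_D = (2 + 4·8 + 14)/6 = 48/6 = 8; σ²_D = ((14−2)/6)² = 4.000
te_E = (1 + 4·3 + 17)/6 = 30/6 = 5; σ²_E = ((17−1)/6)² = 7.111
te_F = (4 + 4·6 + 8)/6 = 36/6 = 6; σ²_F = ((8−4)/6)² = 0.444

Forward pass:
ES_A = 0; EF_A = 10
ES_B = 0; EF_B = 9
ES_C = 0; EF_C = 11
ES_D = 0; EF_D = 8
ES_E = 11; EF_E = 11+5 = 16
ES_F = max(EF_A=10, EF_B=9, EF_D=8, EF_E=16) = 16; EF_F = 16+6 = 22
Expected project duration μ = 22 days. Critical path: C → E → F.

Variance along critical path = 0.444 + 7.111 + 0.444 = 8.000
σ = √8.000 = 2.828 days

2.83 days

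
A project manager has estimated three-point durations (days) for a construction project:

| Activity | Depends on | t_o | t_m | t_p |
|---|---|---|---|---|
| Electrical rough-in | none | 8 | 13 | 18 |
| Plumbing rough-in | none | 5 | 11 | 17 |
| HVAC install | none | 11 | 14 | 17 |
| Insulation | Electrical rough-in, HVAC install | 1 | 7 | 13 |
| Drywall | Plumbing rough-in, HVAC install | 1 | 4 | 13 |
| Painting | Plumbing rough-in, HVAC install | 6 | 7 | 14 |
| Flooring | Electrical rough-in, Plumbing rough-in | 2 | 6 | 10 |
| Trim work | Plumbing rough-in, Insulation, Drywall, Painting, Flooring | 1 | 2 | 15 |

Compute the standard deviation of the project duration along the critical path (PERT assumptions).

2.87 days

te_Electrical rough-in = (8 + 4·13 + 18)/6 = 78/6 = 13; σ²_Electrical rough-in = ((18−8)/6)² = 2.778
te_Plumbing rough-in = (5 + 4·11 + 17)/6 = 66/6 = 11; σ²_Plumbing rough-in = ((17−5)/6)² = 4.000
te_HVAC install = (11 + 4·14 + 17)/6 = 84/6 = 14; σ²_HVAC install = ((17−11)/6)² = 1.000
te_Insulation = (1 + 4·7 + 13)/6 = 42/6 = 7; σ²_Insulation = ((13−1)/6)² = 4.000
te_Drywall = (1 + 4·4 + 13)/6 = 30/6 = 5; σ²_Drywall = ((13−1)/6)² = 4.000
te_Painting = (6 + 4·7 + 14)/6 = 48/6 = 8; σ²_Painting = ((14−6)/6)² = 1.778
te_Flooring = (2 + 4·6 + 10)/6 = 36/6 = 6; σ²_Flooring = ((10−2)/6)² = 1.778
te_Trim work = (1 + 4·2 + 15)/6 = 24/6 = 4; σ²_Trim work = ((15−1)/6)² = 5.444

Forward pass:
ES_Electrical rough-in = 0; EF_Electrical rough-in = 13
ES_Plumbing rough-in = 0; EF_Plumbing rough-in = 11
ES_HVAC install = 0; EF_HVAC install = 14
ES_Insulation = max(EF_Electrical rough-in=13, EF_HVAC install=14) = 14; EF_Insulation = 14+7 = 21
ES_Drywall = max(EF_Plumbing rough-in=11, EF_HVAC install=14) = 14; EF_Drywall = 14+5 = 19
ES_Painting = max(EF_Plumbing rough-in=11, EF_HVAC install=14) = 14; EF_Painting = 14+8 = 22
ES_Flooring = max(EF_Electrical rough-in=13, EF_Plumbing rough-in=11) = 13; EF_Flooring = 13+6 = 19
ES_Trim work = max(EF_Plumbing rough-in=11, EF_Insulation=21, EF_Drywall=19, EF_Painting=22, EF_Flooring=19) = 22; EF_Trim work = 22+4 = 26
Expected project duration μ = 26 days. Critical path: HVAC install → Painting → Trim work.

Variance along critical path = 1.000 + 1.778 + 5.444 = 8.222
σ = √8.222 = 2.867 days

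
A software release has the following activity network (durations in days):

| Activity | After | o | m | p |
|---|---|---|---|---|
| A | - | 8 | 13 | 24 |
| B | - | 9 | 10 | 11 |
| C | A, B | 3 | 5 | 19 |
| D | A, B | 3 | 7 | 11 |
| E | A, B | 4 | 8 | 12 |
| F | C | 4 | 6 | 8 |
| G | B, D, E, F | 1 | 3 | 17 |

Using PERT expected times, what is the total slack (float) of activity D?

6 days

te_A = (8 + 4·13 + 24)/6 = 84/6 = 14
te_B = (9 + 4·10 + 11)/6 = 60/6 = 10
te_C = (3 + 4·5 + 19)/6 = 42/6 = 7
te_D = (3 + 4·7 + 11)/6 = 42/6 = 7
te_E = (4 + 4·8 + 12)/6 = 48/6 = 8
te_F = (4 + 4·6 + 8)/6 = 36/6 = 6
te_G = (1 + 4·3 + 17)/6 = 30/6 = 5

Forward pass:
ES_A = 0; EF_A = 14
ES_B = 0; EF_B = 10
ES_C = max(EF_A=14, EF_B=10) = 14; EF_C = 14+7 = 21
ES_D = max(EF_A=14, EF_B=10) = 14; EF_D = 14+7 = 21
ES_E = max(EF_A=14, EF_B=10) = 14; EF_E = 14+8 = 22
ES_F = 21; EF_F = 21+6 = 27
ES_G = max(EF_B=10, EF_D=21, EF_E=22, EF_F=27) = 27; EF_G = 27+5 = 32
Expected project duration μ = 32 days. Critical path: A → C → F → G.

Backward pass:
LF_G = 32; LS_G = 32−5 = 27
LF_F = LS_G = 27; LS_F = 27−6 = 21
LF_E = LS_G = 27; LS_E = 27−8 = 19
LF_D = LS_G = 27; LS_D = 27−7 = 20
LF_C = LS_F = 21; LS_C = 21−7 = 14
LF_B = min(LS_C=14, LS_D=20, LS_E=19, LS_G=27) = 14; LS_B = 14−10 = 4
LF_A = min(LS_C=14, LS_D=20, LS_E=19) = 14; LS_A = 14−14 = 0
Slack_D = LS_D − ES_D = 20 − 14 = 6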